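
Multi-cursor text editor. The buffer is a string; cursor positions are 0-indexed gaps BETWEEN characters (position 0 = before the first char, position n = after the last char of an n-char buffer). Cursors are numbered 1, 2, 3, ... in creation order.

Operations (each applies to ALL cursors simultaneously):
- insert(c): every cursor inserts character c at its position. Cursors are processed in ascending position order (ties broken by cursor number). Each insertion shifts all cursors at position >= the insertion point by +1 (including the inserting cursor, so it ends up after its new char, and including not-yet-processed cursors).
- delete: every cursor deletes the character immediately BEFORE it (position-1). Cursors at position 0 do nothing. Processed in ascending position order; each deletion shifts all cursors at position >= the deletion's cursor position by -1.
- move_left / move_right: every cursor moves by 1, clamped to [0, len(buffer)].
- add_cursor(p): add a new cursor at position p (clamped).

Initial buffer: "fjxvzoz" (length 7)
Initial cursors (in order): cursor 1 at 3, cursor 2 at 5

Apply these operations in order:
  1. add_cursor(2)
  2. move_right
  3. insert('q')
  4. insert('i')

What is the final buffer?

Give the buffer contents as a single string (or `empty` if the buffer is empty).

Answer: fjxqivqizoqiz

Derivation:
After op 1 (add_cursor(2)): buffer="fjxvzoz" (len 7), cursors c3@2 c1@3 c2@5, authorship .......
After op 2 (move_right): buffer="fjxvzoz" (len 7), cursors c3@3 c1@4 c2@6, authorship .......
After op 3 (insert('q')): buffer="fjxqvqzoqz" (len 10), cursors c3@4 c1@6 c2@9, authorship ...3.1..2.
After op 4 (insert('i')): buffer="fjxqivqizoqiz" (len 13), cursors c3@5 c1@8 c2@12, authorship ...33.11..22.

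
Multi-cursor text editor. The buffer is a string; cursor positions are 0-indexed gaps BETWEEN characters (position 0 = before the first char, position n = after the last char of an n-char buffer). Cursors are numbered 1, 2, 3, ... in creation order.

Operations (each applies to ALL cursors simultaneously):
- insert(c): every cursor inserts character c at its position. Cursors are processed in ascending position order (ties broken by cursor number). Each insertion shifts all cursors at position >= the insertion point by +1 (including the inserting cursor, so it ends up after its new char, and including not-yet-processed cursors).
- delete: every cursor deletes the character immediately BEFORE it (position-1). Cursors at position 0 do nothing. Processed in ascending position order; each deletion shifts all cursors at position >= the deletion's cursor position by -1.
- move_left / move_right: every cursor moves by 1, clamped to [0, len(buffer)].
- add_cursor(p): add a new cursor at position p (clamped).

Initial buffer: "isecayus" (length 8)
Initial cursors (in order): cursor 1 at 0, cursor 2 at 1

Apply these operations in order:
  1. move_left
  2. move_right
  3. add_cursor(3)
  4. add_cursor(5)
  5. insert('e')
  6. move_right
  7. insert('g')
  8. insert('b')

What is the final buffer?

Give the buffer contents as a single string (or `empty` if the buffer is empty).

After op 1 (move_left): buffer="isecayus" (len 8), cursors c1@0 c2@0, authorship ........
After op 2 (move_right): buffer="isecayus" (len 8), cursors c1@1 c2@1, authorship ........
After op 3 (add_cursor(3)): buffer="isecayus" (len 8), cursors c1@1 c2@1 c3@3, authorship ........
After op 4 (add_cursor(5)): buffer="isecayus" (len 8), cursors c1@1 c2@1 c3@3 c4@5, authorship ........
After op 5 (insert('e')): buffer="ieeseecaeyus" (len 12), cursors c1@3 c2@3 c3@6 c4@9, authorship .12..3..4...
After op 6 (move_right): buffer="ieeseecaeyus" (len 12), cursors c1@4 c2@4 c3@7 c4@10, authorship .12..3..4...
After op 7 (insert('g')): buffer="ieesggeecgaeygus" (len 16), cursors c1@6 c2@6 c3@10 c4@14, authorship .12.12.3.3.4.4..
After op 8 (insert('b')): buffer="ieesggbbeecgbaeygbus" (len 20), cursors c1@8 c2@8 c3@13 c4@18, authorship .12.1212.3.33.4.44..

Answer: ieesggbbeecgbaeygbus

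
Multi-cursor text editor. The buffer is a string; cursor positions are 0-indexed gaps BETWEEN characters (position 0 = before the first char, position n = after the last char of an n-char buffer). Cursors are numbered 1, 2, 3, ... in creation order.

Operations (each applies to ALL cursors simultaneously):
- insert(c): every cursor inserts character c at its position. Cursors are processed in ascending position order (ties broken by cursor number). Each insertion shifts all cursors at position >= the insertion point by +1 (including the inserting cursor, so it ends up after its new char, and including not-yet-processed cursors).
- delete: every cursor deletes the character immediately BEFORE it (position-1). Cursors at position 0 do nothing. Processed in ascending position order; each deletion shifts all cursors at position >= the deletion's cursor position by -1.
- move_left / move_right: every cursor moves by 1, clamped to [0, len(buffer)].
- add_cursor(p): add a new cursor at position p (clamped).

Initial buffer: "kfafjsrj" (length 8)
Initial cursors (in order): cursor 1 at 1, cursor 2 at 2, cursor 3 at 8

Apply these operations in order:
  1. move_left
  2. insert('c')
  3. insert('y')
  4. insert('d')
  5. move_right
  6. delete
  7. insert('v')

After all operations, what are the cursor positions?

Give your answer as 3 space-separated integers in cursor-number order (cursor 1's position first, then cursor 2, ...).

After op 1 (move_left): buffer="kfafjsrj" (len 8), cursors c1@0 c2@1 c3@7, authorship ........
After op 2 (insert('c')): buffer="ckcfafjsrcj" (len 11), cursors c1@1 c2@3 c3@10, authorship 1.2......3.
After op 3 (insert('y')): buffer="cykcyfafjsrcyj" (len 14), cursors c1@2 c2@5 c3@13, authorship 11.22......33.
After op 4 (insert('d')): buffer="cydkcydfafjsrcydj" (len 17), cursors c1@3 c2@7 c3@16, authorship 111.222......333.
After op 5 (move_right): buffer="cydkcydfafjsrcydj" (len 17), cursors c1@4 c2@8 c3@17, authorship 111.222......333.
After op 6 (delete): buffer="cydcydafjsrcyd" (len 14), cursors c1@3 c2@6 c3@14, authorship 111222.....333
After op 7 (insert('v')): buffer="cydvcydvafjsrcydv" (len 17), cursors c1@4 c2@8 c3@17, authorship 11112222.....3333

Answer: 4 8 17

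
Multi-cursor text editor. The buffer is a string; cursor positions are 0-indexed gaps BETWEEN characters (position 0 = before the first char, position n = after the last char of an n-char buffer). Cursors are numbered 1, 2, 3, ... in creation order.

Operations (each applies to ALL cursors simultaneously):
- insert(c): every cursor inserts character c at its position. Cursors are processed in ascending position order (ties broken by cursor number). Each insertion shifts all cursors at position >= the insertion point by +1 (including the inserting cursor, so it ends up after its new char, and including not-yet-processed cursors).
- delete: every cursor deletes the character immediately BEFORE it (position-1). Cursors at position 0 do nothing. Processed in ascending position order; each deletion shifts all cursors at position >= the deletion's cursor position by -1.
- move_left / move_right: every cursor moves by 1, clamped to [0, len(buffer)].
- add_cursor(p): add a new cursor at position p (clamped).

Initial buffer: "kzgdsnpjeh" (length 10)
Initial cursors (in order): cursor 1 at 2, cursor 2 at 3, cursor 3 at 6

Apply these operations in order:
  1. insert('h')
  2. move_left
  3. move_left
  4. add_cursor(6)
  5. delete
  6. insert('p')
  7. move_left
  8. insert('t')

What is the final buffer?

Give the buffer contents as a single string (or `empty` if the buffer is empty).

Answer: tpztpghpttpnhpjeh

Derivation:
After op 1 (insert('h')): buffer="kzhghdsnhpjeh" (len 13), cursors c1@3 c2@5 c3@9, authorship ..1.2...3....
After op 2 (move_left): buffer="kzhghdsnhpjeh" (len 13), cursors c1@2 c2@4 c3@8, authorship ..1.2...3....
After op 3 (move_left): buffer="kzhghdsnhpjeh" (len 13), cursors c1@1 c2@3 c3@7, authorship ..1.2...3....
After op 4 (add_cursor(6)): buffer="kzhghdsnhpjeh" (len 13), cursors c1@1 c2@3 c4@6 c3@7, authorship ..1.2...3....
After op 5 (delete): buffer="zghnhpjeh" (len 9), cursors c1@0 c2@1 c3@3 c4@3, authorship ..2.3....
After op 6 (insert('p')): buffer="pzpghppnhpjeh" (len 13), cursors c1@1 c2@3 c3@7 c4@7, authorship 1.2.234.3....
After op 7 (move_left): buffer="pzpghppnhpjeh" (len 13), cursors c1@0 c2@2 c3@6 c4@6, authorship 1.2.234.3....
After op 8 (insert('t')): buffer="tpztpghpttpnhpjeh" (len 17), cursors c1@1 c2@4 c3@10 c4@10, authorship 11.22.23344.3....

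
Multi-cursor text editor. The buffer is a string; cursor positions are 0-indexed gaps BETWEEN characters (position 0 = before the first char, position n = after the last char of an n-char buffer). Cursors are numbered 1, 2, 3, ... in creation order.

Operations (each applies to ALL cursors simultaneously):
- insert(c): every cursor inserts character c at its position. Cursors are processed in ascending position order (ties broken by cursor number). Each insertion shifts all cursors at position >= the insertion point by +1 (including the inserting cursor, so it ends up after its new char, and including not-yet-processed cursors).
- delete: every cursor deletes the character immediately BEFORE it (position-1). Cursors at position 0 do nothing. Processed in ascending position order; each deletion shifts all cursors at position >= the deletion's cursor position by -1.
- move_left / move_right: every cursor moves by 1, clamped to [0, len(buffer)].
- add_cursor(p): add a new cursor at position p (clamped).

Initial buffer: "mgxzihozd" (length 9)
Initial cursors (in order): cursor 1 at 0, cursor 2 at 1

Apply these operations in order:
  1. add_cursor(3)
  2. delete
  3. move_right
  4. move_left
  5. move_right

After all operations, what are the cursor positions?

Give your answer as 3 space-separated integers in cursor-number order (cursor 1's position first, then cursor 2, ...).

After op 1 (add_cursor(3)): buffer="mgxzihozd" (len 9), cursors c1@0 c2@1 c3@3, authorship .........
After op 2 (delete): buffer="gzihozd" (len 7), cursors c1@0 c2@0 c3@1, authorship .......
After op 3 (move_right): buffer="gzihozd" (len 7), cursors c1@1 c2@1 c3@2, authorship .......
After op 4 (move_left): buffer="gzihozd" (len 7), cursors c1@0 c2@0 c3@1, authorship .......
After op 5 (move_right): buffer="gzihozd" (len 7), cursors c1@1 c2@1 c3@2, authorship .......

Answer: 1 1 2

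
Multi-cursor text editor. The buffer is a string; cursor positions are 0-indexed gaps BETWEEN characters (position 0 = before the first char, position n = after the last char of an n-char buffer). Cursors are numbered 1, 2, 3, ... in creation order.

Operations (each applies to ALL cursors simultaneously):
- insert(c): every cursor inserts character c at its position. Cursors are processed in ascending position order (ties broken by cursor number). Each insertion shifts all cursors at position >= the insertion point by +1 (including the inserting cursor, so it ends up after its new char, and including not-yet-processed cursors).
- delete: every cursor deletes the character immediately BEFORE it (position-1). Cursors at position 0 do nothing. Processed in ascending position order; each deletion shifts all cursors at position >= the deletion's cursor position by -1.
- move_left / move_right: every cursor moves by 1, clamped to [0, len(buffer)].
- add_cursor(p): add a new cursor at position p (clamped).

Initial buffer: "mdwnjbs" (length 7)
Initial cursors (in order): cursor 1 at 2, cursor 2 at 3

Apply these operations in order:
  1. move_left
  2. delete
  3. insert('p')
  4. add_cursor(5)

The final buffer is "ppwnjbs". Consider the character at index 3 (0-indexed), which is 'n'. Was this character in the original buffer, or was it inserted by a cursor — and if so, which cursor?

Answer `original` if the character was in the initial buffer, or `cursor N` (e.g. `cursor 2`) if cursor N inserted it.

Answer: original

Derivation:
After op 1 (move_left): buffer="mdwnjbs" (len 7), cursors c1@1 c2@2, authorship .......
After op 2 (delete): buffer="wnjbs" (len 5), cursors c1@0 c2@0, authorship .....
After op 3 (insert('p')): buffer="ppwnjbs" (len 7), cursors c1@2 c2@2, authorship 12.....
After op 4 (add_cursor(5)): buffer="ppwnjbs" (len 7), cursors c1@2 c2@2 c3@5, authorship 12.....
Authorship (.=original, N=cursor N): 1 2 . . . . .
Index 3: author = original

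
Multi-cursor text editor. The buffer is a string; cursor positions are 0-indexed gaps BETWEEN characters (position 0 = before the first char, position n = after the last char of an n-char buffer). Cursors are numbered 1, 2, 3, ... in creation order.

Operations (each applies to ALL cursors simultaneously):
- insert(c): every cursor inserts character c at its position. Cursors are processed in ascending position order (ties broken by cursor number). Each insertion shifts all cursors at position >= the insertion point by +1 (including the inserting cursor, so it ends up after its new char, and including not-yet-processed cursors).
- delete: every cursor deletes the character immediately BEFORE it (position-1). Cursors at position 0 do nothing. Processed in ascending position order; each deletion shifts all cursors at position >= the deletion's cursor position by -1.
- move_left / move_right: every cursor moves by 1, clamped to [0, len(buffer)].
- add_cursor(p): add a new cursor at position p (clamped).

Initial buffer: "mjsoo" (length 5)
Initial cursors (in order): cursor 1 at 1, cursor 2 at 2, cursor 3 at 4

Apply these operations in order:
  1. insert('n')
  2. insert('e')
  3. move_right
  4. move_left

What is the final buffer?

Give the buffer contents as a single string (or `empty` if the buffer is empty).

After op 1 (insert('n')): buffer="mnjnsono" (len 8), cursors c1@2 c2@4 c3@7, authorship .1.2..3.
After op 2 (insert('e')): buffer="mnejnesoneo" (len 11), cursors c1@3 c2@6 c3@10, authorship .11.22..33.
After op 3 (move_right): buffer="mnejnesoneo" (len 11), cursors c1@4 c2@7 c3@11, authorship .11.22..33.
After op 4 (move_left): buffer="mnejnesoneo" (len 11), cursors c1@3 c2@6 c3@10, authorship .11.22..33.

Answer: mnejnesoneo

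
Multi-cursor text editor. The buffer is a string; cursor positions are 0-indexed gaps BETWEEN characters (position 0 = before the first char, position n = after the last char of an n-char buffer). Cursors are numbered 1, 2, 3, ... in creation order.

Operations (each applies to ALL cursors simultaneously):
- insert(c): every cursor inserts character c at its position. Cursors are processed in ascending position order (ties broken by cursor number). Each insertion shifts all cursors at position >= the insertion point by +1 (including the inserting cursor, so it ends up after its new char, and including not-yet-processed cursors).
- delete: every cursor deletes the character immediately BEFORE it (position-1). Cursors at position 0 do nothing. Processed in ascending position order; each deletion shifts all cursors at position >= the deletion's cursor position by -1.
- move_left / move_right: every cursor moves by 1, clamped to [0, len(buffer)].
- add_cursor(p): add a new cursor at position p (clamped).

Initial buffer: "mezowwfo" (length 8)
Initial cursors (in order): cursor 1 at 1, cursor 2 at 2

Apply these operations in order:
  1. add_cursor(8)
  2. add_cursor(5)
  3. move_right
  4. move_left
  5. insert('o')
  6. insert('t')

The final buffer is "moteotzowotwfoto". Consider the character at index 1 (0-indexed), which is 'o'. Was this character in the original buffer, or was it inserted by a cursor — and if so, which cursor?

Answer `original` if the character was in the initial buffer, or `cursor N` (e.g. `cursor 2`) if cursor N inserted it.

After op 1 (add_cursor(8)): buffer="mezowwfo" (len 8), cursors c1@1 c2@2 c3@8, authorship ........
After op 2 (add_cursor(5)): buffer="mezowwfo" (len 8), cursors c1@1 c2@2 c4@5 c3@8, authorship ........
After op 3 (move_right): buffer="mezowwfo" (len 8), cursors c1@2 c2@3 c4@6 c3@8, authorship ........
After op 4 (move_left): buffer="mezowwfo" (len 8), cursors c1@1 c2@2 c4@5 c3@7, authorship ........
After op 5 (insert('o')): buffer="moeozowowfoo" (len 12), cursors c1@2 c2@4 c4@8 c3@11, authorship .1.2...4..3.
After op 6 (insert('t')): buffer="moteotzowotwfoto" (len 16), cursors c1@3 c2@6 c4@11 c3@15, authorship .11.22...44..33.
Authorship (.=original, N=cursor N): . 1 1 . 2 2 . . . 4 4 . . 3 3 .
Index 1: author = 1

Answer: cursor 1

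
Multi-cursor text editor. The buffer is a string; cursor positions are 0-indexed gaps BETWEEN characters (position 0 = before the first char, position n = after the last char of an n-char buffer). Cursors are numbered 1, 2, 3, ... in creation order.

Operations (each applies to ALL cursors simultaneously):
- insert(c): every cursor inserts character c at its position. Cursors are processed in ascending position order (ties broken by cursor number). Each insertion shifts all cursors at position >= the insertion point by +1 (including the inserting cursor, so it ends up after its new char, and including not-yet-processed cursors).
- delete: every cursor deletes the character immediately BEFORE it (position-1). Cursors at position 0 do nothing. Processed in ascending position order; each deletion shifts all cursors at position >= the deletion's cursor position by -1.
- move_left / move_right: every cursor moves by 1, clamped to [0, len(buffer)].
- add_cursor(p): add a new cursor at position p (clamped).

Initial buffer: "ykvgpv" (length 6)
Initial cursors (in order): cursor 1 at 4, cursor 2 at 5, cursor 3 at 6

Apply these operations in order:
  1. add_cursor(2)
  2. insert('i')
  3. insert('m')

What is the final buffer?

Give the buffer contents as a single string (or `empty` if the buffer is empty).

Answer: ykimvgimpimvim

Derivation:
After op 1 (add_cursor(2)): buffer="ykvgpv" (len 6), cursors c4@2 c1@4 c2@5 c3@6, authorship ......
After op 2 (insert('i')): buffer="ykivgipivi" (len 10), cursors c4@3 c1@6 c2@8 c3@10, authorship ..4..1.2.3
After op 3 (insert('m')): buffer="ykimvgimpimvim" (len 14), cursors c4@4 c1@8 c2@11 c3@14, authorship ..44..11.22.33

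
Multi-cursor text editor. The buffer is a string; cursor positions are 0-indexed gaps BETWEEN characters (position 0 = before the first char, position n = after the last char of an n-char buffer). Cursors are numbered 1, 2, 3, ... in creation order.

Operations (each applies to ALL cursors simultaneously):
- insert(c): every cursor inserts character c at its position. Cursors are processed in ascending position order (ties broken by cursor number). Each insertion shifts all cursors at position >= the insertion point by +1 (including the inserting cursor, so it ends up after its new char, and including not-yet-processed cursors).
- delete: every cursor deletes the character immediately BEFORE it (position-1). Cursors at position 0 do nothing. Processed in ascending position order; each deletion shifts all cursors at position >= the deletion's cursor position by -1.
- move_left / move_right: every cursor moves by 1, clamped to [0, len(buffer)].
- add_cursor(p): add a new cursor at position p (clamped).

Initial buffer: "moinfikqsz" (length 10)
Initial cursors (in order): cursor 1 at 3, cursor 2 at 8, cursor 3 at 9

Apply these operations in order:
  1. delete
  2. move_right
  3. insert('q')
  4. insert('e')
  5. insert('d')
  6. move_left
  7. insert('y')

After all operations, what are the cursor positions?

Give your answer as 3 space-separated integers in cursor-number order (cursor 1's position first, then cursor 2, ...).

Answer: 6 18 18

Derivation:
After op 1 (delete): buffer="monfikz" (len 7), cursors c1@2 c2@6 c3@6, authorship .......
After op 2 (move_right): buffer="monfikz" (len 7), cursors c1@3 c2@7 c3@7, authorship .......
After op 3 (insert('q')): buffer="monqfikzqq" (len 10), cursors c1@4 c2@10 c3@10, authorship ...1....23
After op 4 (insert('e')): buffer="monqefikzqqee" (len 13), cursors c1@5 c2@13 c3@13, authorship ...11....2323
After op 5 (insert('d')): buffer="monqedfikzqqeedd" (len 16), cursors c1@6 c2@16 c3@16, authorship ...111....232323
After op 6 (move_left): buffer="monqedfikzqqeedd" (len 16), cursors c1@5 c2@15 c3@15, authorship ...111....232323
After op 7 (insert('y')): buffer="monqeydfikzqqeedyyd" (len 19), cursors c1@6 c2@18 c3@18, authorship ...1111....23232233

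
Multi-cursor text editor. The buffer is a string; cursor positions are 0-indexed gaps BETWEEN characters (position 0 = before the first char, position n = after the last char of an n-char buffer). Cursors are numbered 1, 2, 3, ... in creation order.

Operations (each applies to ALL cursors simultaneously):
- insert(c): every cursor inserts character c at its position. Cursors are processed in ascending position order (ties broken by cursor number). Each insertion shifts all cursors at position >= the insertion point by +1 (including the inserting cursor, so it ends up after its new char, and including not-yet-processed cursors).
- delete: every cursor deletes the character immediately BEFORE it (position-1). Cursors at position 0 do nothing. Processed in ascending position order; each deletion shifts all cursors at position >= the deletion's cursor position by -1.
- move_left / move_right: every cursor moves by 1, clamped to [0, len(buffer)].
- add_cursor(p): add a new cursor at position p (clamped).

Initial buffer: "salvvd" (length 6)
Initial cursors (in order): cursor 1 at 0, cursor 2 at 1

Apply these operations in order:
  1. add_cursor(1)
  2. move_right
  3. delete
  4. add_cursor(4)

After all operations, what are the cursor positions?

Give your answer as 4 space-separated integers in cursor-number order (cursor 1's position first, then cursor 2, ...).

Answer: 0 0 0 4

Derivation:
After op 1 (add_cursor(1)): buffer="salvvd" (len 6), cursors c1@0 c2@1 c3@1, authorship ......
After op 2 (move_right): buffer="salvvd" (len 6), cursors c1@1 c2@2 c3@2, authorship ......
After op 3 (delete): buffer="lvvd" (len 4), cursors c1@0 c2@0 c3@0, authorship ....
After op 4 (add_cursor(4)): buffer="lvvd" (len 4), cursors c1@0 c2@0 c3@0 c4@4, authorship ....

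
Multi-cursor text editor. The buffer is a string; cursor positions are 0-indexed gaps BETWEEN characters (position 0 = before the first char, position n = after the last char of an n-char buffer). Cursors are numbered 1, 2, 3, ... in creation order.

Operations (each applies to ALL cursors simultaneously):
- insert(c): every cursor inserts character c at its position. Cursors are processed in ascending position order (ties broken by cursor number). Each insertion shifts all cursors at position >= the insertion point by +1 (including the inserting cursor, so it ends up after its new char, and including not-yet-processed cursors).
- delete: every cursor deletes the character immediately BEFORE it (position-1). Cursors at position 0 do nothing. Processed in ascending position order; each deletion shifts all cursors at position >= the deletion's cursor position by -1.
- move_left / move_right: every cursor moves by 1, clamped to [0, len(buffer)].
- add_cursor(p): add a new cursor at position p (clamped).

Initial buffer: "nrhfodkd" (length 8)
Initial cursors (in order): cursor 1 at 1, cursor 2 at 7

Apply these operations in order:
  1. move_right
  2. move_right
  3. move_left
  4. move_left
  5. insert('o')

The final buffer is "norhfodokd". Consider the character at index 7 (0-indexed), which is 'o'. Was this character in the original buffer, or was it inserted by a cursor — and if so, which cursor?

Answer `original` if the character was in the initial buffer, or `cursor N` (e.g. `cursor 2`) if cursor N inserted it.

After op 1 (move_right): buffer="nrhfodkd" (len 8), cursors c1@2 c2@8, authorship ........
After op 2 (move_right): buffer="nrhfodkd" (len 8), cursors c1@3 c2@8, authorship ........
After op 3 (move_left): buffer="nrhfodkd" (len 8), cursors c1@2 c2@7, authorship ........
After op 4 (move_left): buffer="nrhfodkd" (len 8), cursors c1@1 c2@6, authorship ........
After op 5 (insert('o')): buffer="norhfodokd" (len 10), cursors c1@2 c2@8, authorship .1.....2..
Authorship (.=original, N=cursor N): . 1 . . . . . 2 . .
Index 7: author = 2

Answer: cursor 2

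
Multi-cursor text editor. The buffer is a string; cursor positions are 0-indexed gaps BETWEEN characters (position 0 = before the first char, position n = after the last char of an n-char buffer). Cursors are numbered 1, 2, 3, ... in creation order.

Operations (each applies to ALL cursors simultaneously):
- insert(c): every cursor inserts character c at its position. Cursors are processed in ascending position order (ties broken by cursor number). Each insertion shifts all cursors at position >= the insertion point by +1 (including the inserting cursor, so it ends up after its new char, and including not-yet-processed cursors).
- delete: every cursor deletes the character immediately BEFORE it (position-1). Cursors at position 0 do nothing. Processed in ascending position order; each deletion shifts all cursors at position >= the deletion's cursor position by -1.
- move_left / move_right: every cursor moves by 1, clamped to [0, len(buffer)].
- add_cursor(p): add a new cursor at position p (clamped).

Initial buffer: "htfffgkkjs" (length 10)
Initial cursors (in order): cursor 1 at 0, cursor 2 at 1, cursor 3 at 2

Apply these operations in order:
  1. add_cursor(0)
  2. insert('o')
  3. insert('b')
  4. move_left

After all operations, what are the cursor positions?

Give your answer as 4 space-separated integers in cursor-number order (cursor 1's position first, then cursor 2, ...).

Answer: 3 6 9 3

Derivation:
After op 1 (add_cursor(0)): buffer="htfffgkkjs" (len 10), cursors c1@0 c4@0 c2@1 c3@2, authorship ..........
After op 2 (insert('o')): buffer="oohotofffgkkjs" (len 14), cursors c1@2 c4@2 c2@4 c3@6, authorship 14.2.3........
After op 3 (insert('b')): buffer="oobbhobtobfffgkkjs" (len 18), cursors c1@4 c4@4 c2@7 c3@10, authorship 1414.22.33........
After op 4 (move_left): buffer="oobbhobtobfffgkkjs" (len 18), cursors c1@3 c4@3 c2@6 c3@9, authorship 1414.22.33........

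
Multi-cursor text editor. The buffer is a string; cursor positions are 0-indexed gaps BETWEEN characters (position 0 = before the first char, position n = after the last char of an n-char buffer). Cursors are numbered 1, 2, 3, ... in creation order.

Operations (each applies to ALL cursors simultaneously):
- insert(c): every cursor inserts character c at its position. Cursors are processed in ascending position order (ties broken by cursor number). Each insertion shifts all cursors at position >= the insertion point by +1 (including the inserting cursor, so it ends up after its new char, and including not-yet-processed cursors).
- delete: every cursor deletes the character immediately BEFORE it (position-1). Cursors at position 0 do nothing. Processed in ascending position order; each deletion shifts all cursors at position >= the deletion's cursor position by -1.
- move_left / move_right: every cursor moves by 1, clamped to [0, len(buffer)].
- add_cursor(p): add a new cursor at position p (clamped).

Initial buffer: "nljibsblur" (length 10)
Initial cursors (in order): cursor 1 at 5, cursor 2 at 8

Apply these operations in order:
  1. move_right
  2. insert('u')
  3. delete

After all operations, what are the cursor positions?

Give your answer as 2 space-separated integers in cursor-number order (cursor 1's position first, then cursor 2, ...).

Answer: 6 9

Derivation:
After op 1 (move_right): buffer="nljibsblur" (len 10), cursors c1@6 c2@9, authorship ..........
After op 2 (insert('u')): buffer="nljibsubluur" (len 12), cursors c1@7 c2@11, authorship ......1...2.
After op 3 (delete): buffer="nljibsblur" (len 10), cursors c1@6 c2@9, authorship ..........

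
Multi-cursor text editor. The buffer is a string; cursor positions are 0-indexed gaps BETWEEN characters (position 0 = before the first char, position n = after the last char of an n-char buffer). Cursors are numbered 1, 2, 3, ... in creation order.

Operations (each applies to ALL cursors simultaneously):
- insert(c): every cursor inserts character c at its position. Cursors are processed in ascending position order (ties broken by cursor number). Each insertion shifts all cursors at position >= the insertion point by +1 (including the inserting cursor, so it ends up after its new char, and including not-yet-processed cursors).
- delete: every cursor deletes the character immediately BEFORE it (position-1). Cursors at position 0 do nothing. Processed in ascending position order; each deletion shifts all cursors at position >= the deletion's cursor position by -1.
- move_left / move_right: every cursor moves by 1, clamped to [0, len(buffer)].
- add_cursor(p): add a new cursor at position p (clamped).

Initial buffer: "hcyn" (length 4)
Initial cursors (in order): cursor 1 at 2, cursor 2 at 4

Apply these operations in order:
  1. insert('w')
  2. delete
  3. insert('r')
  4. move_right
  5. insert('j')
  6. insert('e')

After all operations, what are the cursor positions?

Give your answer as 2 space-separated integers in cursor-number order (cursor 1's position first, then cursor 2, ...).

Answer: 6 10

Derivation:
After op 1 (insert('w')): buffer="hcwynw" (len 6), cursors c1@3 c2@6, authorship ..1..2
After op 2 (delete): buffer="hcyn" (len 4), cursors c1@2 c2@4, authorship ....
After op 3 (insert('r')): buffer="hcrynr" (len 6), cursors c1@3 c2@6, authorship ..1..2
After op 4 (move_right): buffer="hcrynr" (len 6), cursors c1@4 c2@6, authorship ..1..2
After op 5 (insert('j')): buffer="hcryjnrj" (len 8), cursors c1@5 c2@8, authorship ..1.1.22
After op 6 (insert('e')): buffer="hcryjenrje" (len 10), cursors c1@6 c2@10, authorship ..1.11.222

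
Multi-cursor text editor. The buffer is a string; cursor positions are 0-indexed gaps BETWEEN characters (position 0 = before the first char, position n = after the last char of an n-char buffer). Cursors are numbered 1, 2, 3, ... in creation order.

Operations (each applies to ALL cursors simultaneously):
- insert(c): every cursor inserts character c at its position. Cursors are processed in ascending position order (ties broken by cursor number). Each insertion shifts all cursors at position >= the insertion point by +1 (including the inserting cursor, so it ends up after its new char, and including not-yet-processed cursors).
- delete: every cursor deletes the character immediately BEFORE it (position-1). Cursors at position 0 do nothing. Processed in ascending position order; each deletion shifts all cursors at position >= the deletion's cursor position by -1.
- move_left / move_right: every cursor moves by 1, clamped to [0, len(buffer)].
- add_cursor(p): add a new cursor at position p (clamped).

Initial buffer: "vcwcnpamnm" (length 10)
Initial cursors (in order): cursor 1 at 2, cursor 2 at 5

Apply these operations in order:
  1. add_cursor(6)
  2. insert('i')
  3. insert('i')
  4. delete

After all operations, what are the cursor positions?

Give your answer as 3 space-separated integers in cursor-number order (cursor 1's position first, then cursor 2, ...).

Answer: 3 7 9

Derivation:
After op 1 (add_cursor(6)): buffer="vcwcnpamnm" (len 10), cursors c1@2 c2@5 c3@6, authorship ..........
After op 2 (insert('i')): buffer="vciwcnipiamnm" (len 13), cursors c1@3 c2@7 c3@9, authorship ..1...2.3....
After op 3 (insert('i')): buffer="vciiwcniipiiamnm" (len 16), cursors c1@4 c2@9 c3@12, authorship ..11...22.33....
After op 4 (delete): buffer="vciwcnipiamnm" (len 13), cursors c1@3 c2@7 c3@9, authorship ..1...2.3....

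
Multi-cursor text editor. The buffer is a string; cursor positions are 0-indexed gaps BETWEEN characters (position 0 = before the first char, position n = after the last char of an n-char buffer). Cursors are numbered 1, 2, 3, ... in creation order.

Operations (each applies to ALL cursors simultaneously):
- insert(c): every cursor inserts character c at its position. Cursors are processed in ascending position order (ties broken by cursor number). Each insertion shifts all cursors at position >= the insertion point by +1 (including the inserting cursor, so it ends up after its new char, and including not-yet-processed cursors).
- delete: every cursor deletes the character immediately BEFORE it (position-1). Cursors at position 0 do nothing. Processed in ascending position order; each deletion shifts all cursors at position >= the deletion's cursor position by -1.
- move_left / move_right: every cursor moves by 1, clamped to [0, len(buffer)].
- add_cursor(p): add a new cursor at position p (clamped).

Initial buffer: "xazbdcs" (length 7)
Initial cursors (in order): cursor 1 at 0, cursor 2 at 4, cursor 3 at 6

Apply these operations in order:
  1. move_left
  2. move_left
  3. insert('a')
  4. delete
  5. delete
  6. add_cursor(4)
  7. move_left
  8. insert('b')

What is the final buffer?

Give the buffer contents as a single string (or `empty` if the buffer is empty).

After op 1 (move_left): buffer="xazbdcs" (len 7), cursors c1@0 c2@3 c3@5, authorship .......
After op 2 (move_left): buffer="xazbdcs" (len 7), cursors c1@0 c2@2 c3@4, authorship .......
After op 3 (insert('a')): buffer="axaazbadcs" (len 10), cursors c1@1 c2@4 c3@7, authorship 1..2..3...
After op 4 (delete): buffer="xazbdcs" (len 7), cursors c1@0 c2@2 c3@4, authorship .......
After op 5 (delete): buffer="xzdcs" (len 5), cursors c1@0 c2@1 c3@2, authorship .....
After op 6 (add_cursor(4)): buffer="xzdcs" (len 5), cursors c1@0 c2@1 c3@2 c4@4, authorship .....
After op 7 (move_left): buffer="xzdcs" (len 5), cursors c1@0 c2@0 c3@1 c4@3, authorship .....
After op 8 (insert('b')): buffer="bbxbzdbcs" (len 9), cursors c1@2 c2@2 c3@4 c4@7, authorship 12.3..4..

Answer: bbxbzdbcs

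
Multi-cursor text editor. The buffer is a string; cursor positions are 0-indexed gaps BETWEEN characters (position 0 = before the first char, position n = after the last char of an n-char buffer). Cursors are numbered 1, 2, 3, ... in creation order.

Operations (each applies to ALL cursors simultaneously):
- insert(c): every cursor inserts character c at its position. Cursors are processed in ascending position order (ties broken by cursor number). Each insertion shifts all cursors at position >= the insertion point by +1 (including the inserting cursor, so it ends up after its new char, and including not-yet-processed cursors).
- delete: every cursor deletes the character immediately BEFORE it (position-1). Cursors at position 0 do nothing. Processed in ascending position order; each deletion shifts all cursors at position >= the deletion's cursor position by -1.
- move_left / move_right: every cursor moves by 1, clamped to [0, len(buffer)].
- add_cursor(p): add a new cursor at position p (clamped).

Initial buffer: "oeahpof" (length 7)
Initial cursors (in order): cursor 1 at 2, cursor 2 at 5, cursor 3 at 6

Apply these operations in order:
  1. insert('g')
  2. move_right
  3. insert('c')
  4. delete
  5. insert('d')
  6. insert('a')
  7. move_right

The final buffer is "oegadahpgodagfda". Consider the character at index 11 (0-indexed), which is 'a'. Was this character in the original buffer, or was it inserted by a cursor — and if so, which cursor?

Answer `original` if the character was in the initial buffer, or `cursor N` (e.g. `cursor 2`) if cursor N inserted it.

Answer: cursor 2

Derivation:
After op 1 (insert('g')): buffer="oegahpgogf" (len 10), cursors c1@3 c2@7 c3@9, authorship ..1...2.3.
After op 2 (move_right): buffer="oegahpgogf" (len 10), cursors c1@4 c2@8 c3@10, authorship ..1...2.3.
After op 3 (insert('c')): buffer="oegachpgocgfc" (len 13), cursors c1@5 c2@10 c3@13, authorship ..1.1..2.23.3
After op 4 (delete): buffer="oegahpgogf" (len 10), cursors c1@4 c2@8 c3@10, authorship ..1...2.3.
After op 5 (insert('d')): buffer="oegadhpgodgfd" (len 13), cursors c1@5 c2@10 c3@13, authorship ..1.1..2.23.3
After op 6 (insert('a')): buffer="oegadahpgodagfda" (len 16), cursors c1@6 c2@12 c3@16, authorship ..1.11..2.223.33
After op 7 (move_right): buffer="oegadahpgodagfda" (len 16), cursors c1@7 c2@13 c3@16, authorship ..1.11..2.223.33
Authorship (.=original, N=cursor N): . . 1 . 1 1 . . 2 . 2 2 3 . 3 3
Index 11: author = 2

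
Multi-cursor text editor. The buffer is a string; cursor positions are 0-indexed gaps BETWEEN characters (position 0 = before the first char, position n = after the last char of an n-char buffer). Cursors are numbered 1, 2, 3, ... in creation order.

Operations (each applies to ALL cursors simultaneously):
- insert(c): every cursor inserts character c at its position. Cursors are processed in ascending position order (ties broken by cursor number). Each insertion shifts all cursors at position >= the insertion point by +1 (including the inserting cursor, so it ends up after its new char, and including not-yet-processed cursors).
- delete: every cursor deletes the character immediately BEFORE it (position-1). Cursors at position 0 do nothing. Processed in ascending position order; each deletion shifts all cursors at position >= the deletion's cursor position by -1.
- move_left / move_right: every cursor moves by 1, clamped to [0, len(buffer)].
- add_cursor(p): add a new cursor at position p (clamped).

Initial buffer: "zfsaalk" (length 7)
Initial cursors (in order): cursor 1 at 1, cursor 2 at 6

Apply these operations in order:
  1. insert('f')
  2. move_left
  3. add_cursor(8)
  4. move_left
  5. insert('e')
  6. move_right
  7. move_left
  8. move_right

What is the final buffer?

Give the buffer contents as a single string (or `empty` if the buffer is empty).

After op 1 (insert('f')): buffer="zffsaalfk" (len 9), cursors c1@2 c2@8, authorship .1.....2.
After op 2 (move_left): buffer="zffsaalfk" (len 9), cursors c1@1 c2@7, authorship .1.....2.
After op 3 (add_cursor(8)): buffer="zffsaalfk" (len 9), cursors c1@1 c2@7 c3@8, authorship .1.....2.
After op 4 (move_left): buffer="zffsaalfk" (len 9), cursors c1@0 c2@6 c3@7, authorship .1.....2.
After op 5 (insert('e')): buffer="ezffsaaelefk" (len 12), cursors c1@1 c2@8 c3@10, authorship 1.1....2.32.
After op 6 (move_right): buffer="ezffsaaelefk" (len 12), cursors c1@2 c2@9 c3@11, authorship 1.1....2.32.
After op 7 (move_left): buffer="ezffsaaelefk" (len 12), cursors c1@1 c2@8 c3@10, authorship 1.1....2.32.
After op 8 (move_right): buffer="ezffsaaelefk" (len 12), cursors c1@2 c2@9 c3@11, authorship 1.1....2.32.

Answer: ezffsaaelefk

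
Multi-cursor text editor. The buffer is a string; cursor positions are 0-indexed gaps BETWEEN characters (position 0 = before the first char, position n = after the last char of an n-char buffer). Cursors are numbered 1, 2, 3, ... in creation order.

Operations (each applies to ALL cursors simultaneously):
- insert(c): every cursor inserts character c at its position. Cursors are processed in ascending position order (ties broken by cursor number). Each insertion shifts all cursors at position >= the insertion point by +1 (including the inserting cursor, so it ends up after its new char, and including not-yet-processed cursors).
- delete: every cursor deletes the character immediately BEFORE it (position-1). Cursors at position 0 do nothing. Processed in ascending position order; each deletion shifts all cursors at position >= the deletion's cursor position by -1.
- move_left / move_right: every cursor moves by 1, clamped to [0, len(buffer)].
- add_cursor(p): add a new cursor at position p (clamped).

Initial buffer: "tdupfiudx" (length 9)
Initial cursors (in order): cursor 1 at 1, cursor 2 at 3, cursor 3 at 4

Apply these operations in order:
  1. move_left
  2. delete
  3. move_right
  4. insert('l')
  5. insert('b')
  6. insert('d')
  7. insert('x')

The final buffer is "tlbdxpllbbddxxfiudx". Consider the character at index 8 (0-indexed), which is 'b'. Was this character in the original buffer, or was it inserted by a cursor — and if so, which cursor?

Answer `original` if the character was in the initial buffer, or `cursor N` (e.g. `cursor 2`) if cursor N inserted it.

After op 1 (move_left): buffer="tdupfiudx" (len 9), cursors c1@0 c2@2 c3@3, authorship .........
After op 2 (delete): buffer="tpfiudx" (len 7), cursors c1@0 c2@1 c3@1, authorship .......
After op 3 (move_right): buffer="tpfiudx" (len 7), cursors c1@1 c2@2 c3@2, authorship .......
After op 4 (insert('l')): buffer="tlpllfiudx" (len 10), cursors c1@2 c2@5 c3@5, authorship .1.23.....
After op 5 (insert('b')): buffer="tlbpllbbfiudx" (len 13), cursors c1@3 c2@8 c3@8, authorship .11.2323.....
After op 6 (insert('d')): buffer="tlbdpllbbddfiudx" (len 16), cursors c1@4 c2@11 c3@11, authorship .111.232323.....
After op 7 (insert('x')): buffer="tlbdxpllbbddxxfiudx" (len 19), cursors c1@5 c2@14 c3@14, authorship .1111.23232323.....
Authorship (.=original, N=cursor N): . 1 1 1 1 . 2 3 2 3 2 3 2 3 . . . . .
Index 8: author = 2

Answer: cursor 2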